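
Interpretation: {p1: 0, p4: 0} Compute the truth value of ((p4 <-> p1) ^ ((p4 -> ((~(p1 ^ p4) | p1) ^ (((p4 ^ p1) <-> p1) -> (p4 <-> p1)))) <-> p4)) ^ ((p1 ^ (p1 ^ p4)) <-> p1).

p4 <-> p1 = 0 <-> 0 = 1
p1 ^ p4 = 0 ^ 0 = 0
~(p1 ^ p4) = ~0 = 1
~(p1 ^ p4) | p1 = 1 | 0 = 1
p4 ^ p1 = 0 ^ 0 = 0
(p4 ^ p1) <-> p1 = 0 <-> 0 = 1
p4 <-> p1 = 0 <-> 0 = 1
((p4 ^ p1) <-> p1) -> (p4 <-> p1) = 1 -> 1 = 1
(~(p1 ^ p4) | p1) ^ (((p4 ^ p1) <-> p1) -> (p4 <-> p1)) = 1 ^ 1 = 0
p4 -> ((~(p1 ^ p4) | p1) ^ (((p4 ^ p1) <-> p1) -> (p4 <-> p1))) = 0 -> 0 = 1
(p4 -> ((~(p1 ^ p4) | p1) ^ (((p4 ^ p1) <-> p1) -> (p4 <-> p1)))) <-> p4 = 1 <-> 0 = 0
(p4 <-> p1) ^ ((p4 -> ((~(p1 ^ p4) | p1) ^ (((p4 ^ p1) <-> p1) -> (p4 <-> p1)))) <-> p4) = 1 ^ 0 = 1
p1 ^ p4 = 0 ^ 0 = 0
p1 ^ (p1 ^ p4) = 0 ^ 0 = 0
(p1 ^ (p1 ^ p4)) <-> p1 = 0 <-> 0 = 1
((p4 <-> p1) ^ ((p4 -> ((~(p1 ^ p4) | p1) ^ (((p4 ^ p1) <-> p1) -> (p4 <-> p1)))) <-> p4)) ^ ((p1 ^ (p1 ^ p4)) <-> p1) = 1 ^ 1 = 0

0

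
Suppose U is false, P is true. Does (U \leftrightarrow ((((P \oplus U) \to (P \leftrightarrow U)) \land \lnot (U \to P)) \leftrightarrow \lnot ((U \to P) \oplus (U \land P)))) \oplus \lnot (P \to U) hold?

Substituting U=F, P=T:
P \oplus U = T \oplus F = T
P \leftrightarrow U = T \leftrightarrow F = F
(P \oplus U) \to (P \leftrightarrow U) = T \to F = F
U \to P = F \to T = T
\lnot (U \to P) = \lnot T = F
((P \oplus U) \to (P \leftrightarrow U)) \land \lnot (U \to P) = F \land F = F
U \to P = F \to T = T
U \land P = F \land T = F
(U \to P) \oplus (U \land P) = T \oplus F = T
\lnot ((U \to P) \oplus (U \land P)) = \lnot T = F
(((P \oplus U) \to (P \leftrightarrow U)) \land \lnot (U \to P)) \leftrightarrow \lnot ((U \to P) \oplus (U \land P)) = F \leftrightarrow F = T
U \leftrightarrow ((((P \oplus U) \to (P \leftrightarrow U)) \land \lnot (U \to P)) \leftrightarrow \lnot ((U \to P) \oplus (U \land P))) = F \leftrightarrow T = F
P \to U = T \to F = F
\lnot (P \to U) = \lnot F = T
(U \leftrightarrow ((((P \oplus U) \to (P \leftrightarrow U)) \land \lnot (U \to P)) \leftrightarrow \lnot ((U \to P) \oplus (U \land P)))) \oplus \lnot (P \to U) = F \oplus T = T

T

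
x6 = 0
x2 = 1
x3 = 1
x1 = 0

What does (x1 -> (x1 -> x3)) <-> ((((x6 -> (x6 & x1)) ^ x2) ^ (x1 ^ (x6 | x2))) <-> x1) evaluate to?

0

x1 -> x3 = 0 -> 1 = 1
x1 -> (x1 -> x3) = 0 -> 1 = 1
x6 & x1 = 0 & 0 = 0
x6 -> (x6 & x1) = 0 -> 0 = 1
(x6 -> (x6 & x1)) ^ x2 = 1 ^ 1 = 0
x6 | x2 = 0 | 1 = 1
x1 ^ (x6 | x2) = 0 ^ 1 = 1
((x6 -> (x6 & x1)) ^ x2) ^ (x1 ^ (x6 | x2)) = 0 ^ 1 = 1
(((x6 -> (x6 & x1)) ^ x2) ^ (x1 ^ (x6 | x2))) <-> x1 = 1 <-> 0 = 0
(x1 -> (x1 -> x3)) <-> ((((x6 -> (x6 & x1)) ^ x2) ^ (x1 ^ (x6 | x2))) <-> x1) = 1 <-> 0 = 0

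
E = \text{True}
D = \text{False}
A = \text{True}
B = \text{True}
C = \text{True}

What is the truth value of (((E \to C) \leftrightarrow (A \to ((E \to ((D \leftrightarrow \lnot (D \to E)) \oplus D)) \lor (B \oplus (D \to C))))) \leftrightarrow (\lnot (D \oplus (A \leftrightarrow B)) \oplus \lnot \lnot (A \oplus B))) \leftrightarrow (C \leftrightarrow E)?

E \to C = \text{True} \to \text{True} = \text{True}
D \to E = \text{False} \to \text{True} = \text{True}
\lnot (D \to E) = \lnot \text{True} = \text{False}
D \leftrightarrow \lnot (D \to E) = \text{False} \leftrightarrow \text{False} = \text{True}
(D \leftrightarrow \lnot (D \to E)) \oplus D = \text{True} \oplus \text{False} = \text{True}
E \to ((D \leftrightarrow \lnot (D \to E)) \oplus D) = \text{True} \to \text{True} = \text{True}
D \to C = \text{False} \to \text{True} = \text{True}
B \oplus (D \to C) = \text{True} \oplus \text{True} = \text{False}
(E \to ((D \leftrightarrow \lnot (D \to E)) \oplus D)) \lor (B \oplus (D \to C)) = \text{True} \lor \text{False} = \text{True}
A \to ((E \to ((D \leftrightarrow \lnot (D \to E)) \oplus D)) \lor (B \oplus (D \to C))) = \text{True} \to \text{True} = \text{True}
(E \to C) \leftrightarrow (A \to ((E \to ((D \leftrightarrow \lnot (D \to E)) \oplus D)) \lor (B \oplus (D \to C)))) = \text{True} \leftrightarrow \text{True} = \text{True}
A \leftrightarrow B = \text{True} \leftrightarrow \text{True} = \text{True}
D \oplus (A \leftrightarrow B) = \text{False} \oplus \text{True} = \text{True}
\lnot (D \oplus (A \leftrightarrow B)) = \lnot \text{True} = \text{False}
A \oplus B = \text{True} \oplus \text{True} = \text{False}
\lnot (A \oplus B) = \lnot \text{False} = \text{True}
\lnot \lnot (A \oplus B) = \lnot \text{True} = \text{False}
\lnot (D \oplus (A \leftrightarrow B)) \oplus \lnot \lnot (A \oplus B) = \text{False} \oplus \text{False} = \text{False}
((E \to C) \leftrightarrow (A \to ((E \to ((D \leftrightarrow \lnot (D \to E)) \oplus D)) \lor (B \oplus (D \to C))))) \leftrightarrow (\lnot (D \oplus (A \leftrightarrow B)) \oplus \lnot \lnot (A \oplus B)) = \text{True} \leftrightarrow \text{False} = \text{False}
C \leftrightarrow E = \text{True} \leftrightarrow \text{True} = \text{True}
(((E \to C) \leftrightarrow (A \to ((E \to ((D \leftrightarrow \lnot (D \to E)) \oplus D)) \lor (B \oplus (D \to C))))) \leftrightarrow (\lnot (D \oplus (A \leftrightarrow B)) \oplus \lnot \lnot (A \oplus B))) \leftrightarrow (C \leftrightarrow E) = \text{False} \leftrightarrow \text{True} = \text{False}

\text{False}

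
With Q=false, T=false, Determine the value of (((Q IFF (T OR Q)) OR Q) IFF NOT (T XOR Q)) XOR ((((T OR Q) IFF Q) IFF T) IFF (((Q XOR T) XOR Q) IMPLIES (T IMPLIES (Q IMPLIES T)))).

Substituting Q=false, T=false:
T OR Q = false OR false = false
Q IFF (T OR Q) = false IFF false = true
(Q IFF (T OR Q)) OR Q = true OR false = true
T XOR Q = false XOR false = false
NOT (T XOR Q) = NOT false = true
((Q IFF (T OR Q)) OR Q) IFF NOT (T XOR Q) = true IFF true = true
T OR Q = false OR false = false
(T OR Q) IFF Q = false IFF false = true
((T OR Q) IFF Q) IFF T = true IFF false = false
Q XOR T = false XOR false = false
(Q XOR T) XOR Q = false XOR false = false
Q IMPLIES T = false IMPLIES false = true
T IMPLIES (Q IMPLIES T) = false IMPLIES true = true
((Q XOR T) XOR Q) IMPLIES (T IMPLIES (Q IMPLIES T)) = false IMPLIES true = true
(((T OR Q) IFF Q) IFF T) IFF (((Q XOR T) XOR Q) IMPLIES (T IMPLIES (Q IMPLIES T))) = false IFF true = false
(((Q IFF (T OR Q)) OR Q) IFF NOT (T XOR Q)) XOR ((((T OR Q) IFF Q) IFF T) IFF (((Q XOR T) XOR Q) IMPLIES (T IMPLIES (Q IMPLIES T)))) = true XOR false = true

true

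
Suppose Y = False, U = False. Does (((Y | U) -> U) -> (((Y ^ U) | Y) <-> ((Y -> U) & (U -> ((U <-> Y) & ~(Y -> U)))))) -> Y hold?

Substituting Y=False, U=False:
Y | U = False | False = False
(Y | U) -> U = False -> False = True
Y ^ U = False ^ False = False
(Y ^ U) | Y = False | False = False
Y -> U = False -> False = True
U <-> Y = False <-> False = True
Y -> U = False -> False = True
~(Y -> U) = ~True = False
(U <-> Y) & ~(Y -> U) = True & False = False
U -> ((U <-> Y) & ~(Y -> U)) = False -> False = True
(Y -> U) & (U -> ((U <-> Y) & ~(Y -> U))) = True & True = True
((Y ^ U) | Y) <-> ((Y -> U) & (U -> ((U <-> Y) & ~(Y -> U)))) = False <-> True = False
((Y | U) -> U) -> (((Y ^ U) | Y) <-> ((Y -> U) & (U -> ((U <-> Y) & ~(Y -> U))))) = True -> False = False
(((Y | U) -> U) -> (((Y ^ U) | Y) <-> ((Y -> U) & (U -> ((U <-> Y) & ~(Y -> U)))))) -> Y = False -> False = True

True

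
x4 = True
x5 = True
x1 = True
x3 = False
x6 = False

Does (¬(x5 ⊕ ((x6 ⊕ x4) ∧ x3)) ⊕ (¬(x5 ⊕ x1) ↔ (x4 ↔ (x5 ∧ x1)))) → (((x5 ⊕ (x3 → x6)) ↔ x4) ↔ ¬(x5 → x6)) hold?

False

Substituting x4=True, x5=True, x1=True, x3=False, x6=False:
x6 ⊕ x4 = False ⊕ True = True
(x6 ⊕ x4) ∧ x3 = True ∧ False = False
x5 ⊕ ((x6 ⊕ x4) ∧ x3) = True ⊕ False = True
¬(x5 ⊕ ((x6 ⊕ x4) ∧ x3)) = ¬True = False
x5 ⊕ x1 = True ⊕ True = False
¬(x5 ⊕ x1) = ¬False = True
x5 ∧ x1 = True ∧ True = True
x4 ↔ (x5 ∧ x1) = True ↔ True = True
¬(x5 ⊕ x1) ↔ (x4 ↔ (x5 ∧ x1)) = True ↔ True = True
¬(x5 ⊕ ((x6 ⊕ x4) ∧ x3)) ⊕ (¬(x5 ⊕ x1) ↔ (x4 ↔ (x5 ∧ x1))) = False ⊕ True = True
x3 → x6 = False → False = True
x5 ⊕ (x3 → x6) = True ⊕ True = False
(x5 ⊕ (x3 → x6)) ↔ x4 = False ↔ True = False
x5 → x6 = True → False = False
¬(x5 → x6) = ¬False = True
((x5 ⊕ (x3 → x6)) ↔ x4) ↔ ¬(x5 → x6) = False ↔ True = False
(¬(x5 ⊕ ((x6 ⊕ x4) ∧ x3)) ⊕ (¬(x5 ⊕ x1) ↔ (x4 ↔ (x5 ∧ x1)))) → (((x5 ⊕ (x3 → x6)) ↔ x4) ↔ ¬(x5 → x6)) = True → False = False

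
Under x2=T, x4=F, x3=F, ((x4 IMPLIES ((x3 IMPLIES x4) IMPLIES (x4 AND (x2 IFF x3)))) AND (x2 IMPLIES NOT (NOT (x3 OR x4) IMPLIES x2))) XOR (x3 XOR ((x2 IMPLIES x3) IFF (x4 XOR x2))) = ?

F

Substituting x2=T, x4=F, x3=F:
x3 IMPLIES x4 = F IMPLIES F = T
x2 IFF x3 = T IFF F = F
x4 AND (x2 IFF x3) = F AND F = F
(x3 IMPLIES x4) IMPLIES (x4 AND (x2 IFF x3)) = T IMPLIES F = F
x4 IMPLIES ((x3 IMPLIES x4) IMPLIES (x4 AND (x2 IFF x3))) = F IMPLIES F = T
x3 OR x4 = F OR F = F
NOT (x3 OR x4) = NOT F = T
NOT (x3 OR x4) IMPLIES x2 = T IMPLIES T = T
NOT (NOT (x3 OR x4) IMPLIES x2) = NOT T = F
x2 IMPLIES NOT (NOT (x3 OR x4) IMPLIES x2) = T IMPLIES F = F
(x4 IMPLIES ((x3 IMPLIES x4) IMPLIES (x4 AND (x2 IFF x3)))) AND (x2 IMPLIES NOT (NOT (x3 OR x4) IMPLIES x2)) = T AND F = F
x2 IMPLIES x3 = T IMPLIES F = F
x4 XOR x2 = F XOR T = T
(x2 IMPLIES x3) IFF (x4 XOR x2) = F IFF T = F
x3 XOR ((x2 IMPLIES x3) IFF (x4 XOR x2)) = F XOR F = F
((x4 IMPLIES ((x3 IMPLIES x4) IMPLIES (x4 AND (x2 IFF x3)))) AND (x2 IMPLIES NOT (NOT (x3 OR x4) IMPLIES x2))) XOR (x3 XOR ((x2 IMPLIES x3) IFF (x4 XOR x2))) = F XOR F = F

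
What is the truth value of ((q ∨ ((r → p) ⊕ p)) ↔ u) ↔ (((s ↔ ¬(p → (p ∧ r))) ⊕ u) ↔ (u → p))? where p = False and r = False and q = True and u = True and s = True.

r → p = False → False = True
(r → p) ⊕ p = True ⊕ False = True
q ∨ ((r → p) ⊕ p) = True ∨ True = True
(q ∨ ((r → p) ⊕ p)) ↔ u = True ↔ True = True
p ∧ r = False ∧ False = False
p → (p ∧ r) = False → False = True
¬(p → (p ∧ r)) = ¬True = False
s ↔ ¬(p → (p ∧ r)) = True ↔ False = False
(s ↔ ¬(p → (p ∧ r))) ⊕ u = False ⊕ True = True
u → p = True → False = False
((s ↔ ¬(p → (p ∧ r))) ⊕ u) ↔ (u → p) = True ↔ False = False
((q ∨ ((r → p) ⊕ p)) ↔ u) ↔ (((s ↔ ¬(p → (p ∧ r))) ⊕ u) ↔ (u → p)) = True ↔ False = False

False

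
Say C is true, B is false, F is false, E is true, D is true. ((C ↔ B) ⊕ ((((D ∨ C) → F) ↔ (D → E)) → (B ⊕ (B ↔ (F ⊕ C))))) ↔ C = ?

True

C ↔ B = True ↔ False = False
D ∨ C = True ∨ True = True
(D ∨ C) → F = True → False = False
D → E = True → True = True
((D ∨ C) → F) ↔ (D → E) = False ↔ True = False
F ⊕ C = False ⊕ True = True
B ↔ (F ⊕ C) = False ↔ True = False
B ⊕ (B ↔ (F ⊕ C)) = False ⊕ False = False
(((D ∨ C) → F) ↔ (D → E)) → (B ⊕ (B ↔ (F ⊕ C))) = False → False = True
(C ↔ B) ⊕ ((((D ∨ C) → F) ↔ (D → E)) → (B ⊕ (B ↔ (F ⊕ C)))) = False ⊕ True = True
((C ↔ B) ⊕ ((((D ∨ C) → F) ↔ (D → E)) → (B ⊕ (B ↔ (F ⊕ C))))) ↔ C = True ↔ True = True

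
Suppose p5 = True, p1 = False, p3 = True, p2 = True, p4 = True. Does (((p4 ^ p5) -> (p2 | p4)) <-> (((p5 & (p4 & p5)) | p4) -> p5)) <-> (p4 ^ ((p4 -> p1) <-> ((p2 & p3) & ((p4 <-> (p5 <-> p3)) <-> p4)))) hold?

True

p4 ^ p5 = True ^ True = False
p2 | p4 = True | True = True
(p4 ^ p5) -> (p2 | p4) = False -> True = True
p4 & p5 = True & True = True
p5 & (p4 & p5) = True & True = True
(p5 & (p4 & p5)) | p4 = True | True = True
((p5 & (p4 & p5)) | p4) -> p5 = True -> True = True
((p4 ^ p5) -> (p2 | p4)) <-> (((p5 & (p4 & p5)) | p4) -> p5) = True <-> True = True
p4 -> p1 = True -> False = False
p2 & p3 = True & True = True
p5 <-> p3 = True <-> True = True
p4 <-> (p5 <-> p3) = True <-> True = True
(p4 <-> (p5 <-> p3)) <-> p4 = True <-> True = True
(p2 & p3) & ((p4 <-> (p5 <-> p3)) <-> p4) = True & True = True
(p4 -> p1) <-> ((p2 & p3) & ((p4 <-> (p5 <-> p3)) <-> p4)) = False <-> True = False
p4 ^ ((p4 -> p1) <-> ((p2 & p3) & ((p4 <-> (p5 <-> p3)) <-> p4))) = True ^ False = True
(((p4 ^ p5) -> (p2 | p4)) <-> (((p5 & (p4 & p5)) | p4) -> p5)) <-> (p4 ^ ((p4 -> p1) <-> ((p2 & p3) & ((p4 <-> (p5 <-> p3)) <-> p4)))) = True <-> True = True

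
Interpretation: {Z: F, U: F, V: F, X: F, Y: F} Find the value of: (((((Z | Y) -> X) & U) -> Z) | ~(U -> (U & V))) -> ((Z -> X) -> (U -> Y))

Z | Y = F | F = F
(Z | Y) -> X = F -> F = T
((Z | Y) -> X) & U = T & F = F
(((Z | Y) -> X) & U) -> Z = F -> F = T
U & V = F & F = F
U -> (U & V) = F -> F = T
~(U -> (U & V)) = ~T = F
((((Z | Y) -> X) & U) -> Z) | ~(U -> (U & V)) = T | F = T
Z -> X = F -> F = T
U -> Y = F -> F = T
(Z -> X) -> (U -> Y) = T -> T = T
(((((Z | Y) -> X) & U) -> Z) | ~(U -> (U & V))) -> ((Z -> X) -> (U -> Y)) = T -> T = T

T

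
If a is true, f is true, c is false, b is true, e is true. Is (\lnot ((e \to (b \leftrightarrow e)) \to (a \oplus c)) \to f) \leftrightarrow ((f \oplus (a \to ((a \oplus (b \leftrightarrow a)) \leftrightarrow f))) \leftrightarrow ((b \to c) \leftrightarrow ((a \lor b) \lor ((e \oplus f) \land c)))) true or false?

b \leftrightarrow e = T \leftrightarrow T = T
e \to (b \leftrightarrow e) = T \to T = T
a \oplus c = T \oplus F = T
(e \to (b \leftrightarrow e)) \to (a \oplus c) = T \to T = T
\lnot ((e \to (b \leftrightarrow e)) \to (a \oplus c)) = \lnot T = F
\lnot ((e \to (b \leftrightarrow e)) \to (a \oplus c)) \to f = F \to T = T
b \leftrightarrow a = T \leftrightarrow T = T
a \oplus (b \leftrightarrow a) = T \oplus T = F
(a \oplus (b \leftrightarrow a)) \leftrightarrow f = F \leftrightarrow T = F
a \to ((a \oplus (b \leftrightarrow a)) \leftrightarrow f) = T \to F = F
f \oplus (a \to ((a \oplus (b \leftrightarrow a)) \leftrightarrow f)) = T \oplus F = T
b \to c = T \to F = F
a \lor b = T \lor T = T
e \oplus f = T \oplus T = F
(e \oplus f) \land c = F \land F = F
(a \lor b) \lor ((e \oplus f) \land c) = T \lor F = T
(b \to c) \leftrightarrow ((a \lor b) \lor ((e \oplus f) \land c)) = F \leftrightarrow T = F
(f \oplus (a \to ((a \oplus (b \leftrightarrow a)) \leftrightarrow f))) \leftrightarrow ((b \to c) \leftrightarrow ((a \lor b) \lor ((e \oplus f) \land c))) = T \leftrightarrow F = F
(\lnot ((e \to (b \leftrightarrow e)) \to (a \oplus c)) \to f) \leftrightarrow ((f \oplus (a \to ((a \oplus (b \leftrightarrow a)) \leftrightarrow f))) \leftrightarrow ((b \to c) \leftrightarrow ((a \lor b) \lor ((e \oplus f) \land c)))) = T \leftrightarrow F = F

F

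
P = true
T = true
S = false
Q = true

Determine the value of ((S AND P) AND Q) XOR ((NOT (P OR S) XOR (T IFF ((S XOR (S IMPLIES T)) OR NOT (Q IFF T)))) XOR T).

false

Substituting P=true, T=true, S=false, Q=true:
S AND P = false AND true = false
(S AND P) AND Q = false AND true = false
P OR S = true OR false = true
NOT (P OR S) = NOT true = false
S IMPLIES T = false IMPLIES true = true
S XOR (S IMPLIES T) = false XOR true = true
Q IFF T = true IFF true = true
NOT (Q IFF T) = NOT true = false
(S XOR (S IMPLIES T)) OR NOT (Q IFF T) = true OR false = true
T IFF ((S XOR (S IMPLIES T)) OR NOT (Q IFF T)) = true IFF true = true
NOT (P OR S) XOR (T IFF ((S XOR (S IMPLIES T)) OR NOT (Q IFF T))) = false XOR true = true
(NOT (P OR S) XOR (T IFF ((S XOR (S IMPLIES T)) OR NOT (Q IFF T)))) XOR T = true XOR true = false
((S AND P) AND Q) XOR ((NOT (P OR S) XOR (T IFF ((S XOR (S IMPLIES T)) OR NOT (Q IFF T)))) XOR T) = false XOR false = false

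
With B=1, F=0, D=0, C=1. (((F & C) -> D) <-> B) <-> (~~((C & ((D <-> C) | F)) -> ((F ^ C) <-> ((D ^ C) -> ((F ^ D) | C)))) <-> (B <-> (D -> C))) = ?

F & C = 0 & 1 = 0
(F & C) -> D = 0 -> 0 = 1
((F & C) -> D) <-> B = 1 <-> 1 = 1
D <-> C = 0 <-> 1 = 0
(D <-> C) | F = 0 | 0 = 0
C & ((D <-> C) | F) = 1 & 0 = 0
F ^ C = 0 ^ 1 = 1
D ^ C = 0 ^ 1 = 1
F ^ D = 0 ^ 0 = 0
(F ^ D) | C = 0 | 1 = 1
(D ^ C) -> ((F ^ D) | C) = 1 -> 1 = 1
(F ^ C) <-> ((D ^ C) -> ((F ^ D) | C)) = 1 <-> 1 = 1
(C & ((D <-> C) | F)) -> ((F ^ C) <-> ((D ^ C) -> ((F ^ D) | C))) = 0 -> 1 = 1
~((C & ((D <-> C) | F)) -> ((F ^ C) <-> ((D ^ C) -> ((F ^ D) | C)))) = ~1 = 0
~~((C & ((D <-> C) | F)) -> ((F ^ C) <-> ((D ^ C) -> ((F ^ D) | C)))) = ~0 = 1
D -> C = 0 -> 1 = 1
B <-> (D -> C) = 1 <-> 1 = 1
~~((C & ((D <-> C) | F)) -> ((F ^ C) <-> ((D ^ C) -> ((F ^ D) | C)))) <-> (B <-> (D -> C)) = 1 <-> 1 = 1
(((F & C) -> D) <-> B) <-> (~~((C & ((D <-> C) | F)) -> ((F ^ C) <-> ((D ^ C) -> ((F ^ D) | C)))) <-> (B <-> (D -> C))) = 1 <-> 1 = 1

1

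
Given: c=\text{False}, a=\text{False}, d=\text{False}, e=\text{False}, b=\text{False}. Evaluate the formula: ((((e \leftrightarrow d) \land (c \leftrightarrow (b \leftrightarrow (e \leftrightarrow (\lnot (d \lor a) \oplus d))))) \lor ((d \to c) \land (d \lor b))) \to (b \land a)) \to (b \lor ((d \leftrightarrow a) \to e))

e \leftrightarrow d = \text{False} \leftrightarrow \text{False} = \text{True}
d \lor a = \text{False} \lor \text{False} = \text{False}
\lnot (d \lor a) = \lnot \text{False} = \text{True}
\lnot (d \lor a) \oplus d = \text{True} \oplus \text{False} = \text{True}
e \leftrightarrow (\lnot (d \lor a) \oplus d) = \text{False} \leftrightarrow \text{True} = \text{False}
b \leftrightarrow (e \leftrightarrow (\lnot (d \lor a) \oplus d)) = \text{False} \leftrightarrow \text{False} = \text{True}
c \leftrightarrow (b \leftrightarrow (e \leftrightarrow (\lnot (d \lor a) \oplus d))) = \text{False} \leftrightarrow \text{True} = \text{False}
(e \leftrightarrow d) \land (c \leftrightarrow (b \leftrightarrow (e \leftrightarrow (\lnot (d \lor a) \oplus d)))) = \text{True} \land \text{False} = \text{False}
d \to c = \text{False} \to \text{False} = \text{True}
d \lor b = \text{False} \lor \text{False} = \text{False}
(d \to c) \land (d \lor b) = \text{True} \land \text{False} = \text{False}
((e \leftrightarrow d) \land (c \leftrightarrow (b \leftrightarrow (e \leftrightarrow (\lnot (d \lor a) \oplus d))))) \lor ((d \to c) \land (d \lor b)) = \text{False} \lor \text{False} = \text{False}
b \land a = \text{False} \land \text{False} = \text{False}
(((e \leftrightarrow d) \land (c \leftrightarrow (b \leftrightarrow (e \leftrightarrow (\lnot (d \lor a) \oplus d))))) \lor ((d \to c) \land (d \lor b))) \to (b \land a) = \text{False} \to \text{False} = \text{True}
d \leftrightarrow a = \text{False} \leftrightarrow \text{False} = \text{True}
(d \leftrightarrow a) \to e = \text{True} \to \text{False} = \text{False}
b \lor ((d \leftrightarrow a) \to e) = \text{False} \lor \text{False} = \text{False}
((((e \leftrightarrow d) \land (c \leftrightarrow (b \leftrightarrow (e \leftrightarrow (\lnot (d \lor a) \oplus d))))) \lor ((d \to c) \land (d \lor b))) \to (b \land a)) \to (b \lor ((d \leftrightarrow a) \to e)) = \text{True} \to \text{False} = \text{False}

\text{False}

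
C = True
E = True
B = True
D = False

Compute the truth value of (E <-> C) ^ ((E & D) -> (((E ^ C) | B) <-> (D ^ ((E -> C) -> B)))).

False

E <-> C = True <-> True = True
E & D = True & False = False
E ^ C = True ^ True = False
(E ^ C) | B = False | True = True
E -> C = True -> True = True
(E -> C) -> B = True -> True = True
D ^ ((E -> C) -> B) = False ^ True = True
((E ^ C) | B) <-> (D ^ ((E -> C) -> B)) = True <-> True = True
(E & D) -> (((E ^ C) | B) <-> (D ^ ((E -> C) -> B))) = False -> True = True
(E <-> C) ^ ((E & D) -> (((E ^ C) | B) <-> (D ^ ((E -> C) -> B)))) = True ^ True = False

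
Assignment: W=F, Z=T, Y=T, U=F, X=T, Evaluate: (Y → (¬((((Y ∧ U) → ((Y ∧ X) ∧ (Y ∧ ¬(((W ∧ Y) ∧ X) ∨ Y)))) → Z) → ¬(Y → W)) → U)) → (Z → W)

Y ∧ U = T ∧ F = F
Y ∧ X = T ∧ T = T
W ∧ Y = F ∧ T = F
(W ∧ Y) ∧ X = F ∧ T = F
((W ∧ Y) ∧ X) ∨ Y = F ∨ T = T
¬(((W ∧ Y) ∧ X) ∨ Y) = ¬T = F
Y ∧ ¬(((W ∧ Y) ∧ X) ∨ Y) = T ∧ F = F
(Y ∧ X) ∧ (Y ∧ ¬(((W ∧ Y) ∧ X) ∨ Y)) = T ∧ F = F
(Y ∧ U) → ((Y ∧ X) ∧ (Y ∧ ¬(((W ∧ Y) ∧ X) ∨ Y))) = F → F = T
((Y ∧ U) → ((Y ∧ X) ∧ (Y ∧ ¬(((W ∧ Y) ∧ X) ∨ Y)))) → Z = T → T = T
Y → W = T → F = F
¬(Y → W) = ¬F = T
(((Y ∧ U) → ((Y ∧ X) ∧ (Y ∧ ¬(((W ∧ Y) ∧ X) ∨ Y)))) → Z) → ¬(Y → W) = T → T = T
¬((((Y ∧ U) → ((Y ∧ X) ∧ (Y ∧ ¬(((W ∧ Y) ∧ X) ∨ Y)))) → Z) → ¬(Y → W)) = ¬T = F
¬((((Y ∧ U) → ((Y ∧ X) ∧ (Y ∧ ¬(((W ∧ Y) ∧ X) ∨ Y)))) → Z) → ¬(Y → W)) → U = F → F = T
Y → (¬((((Y ∧ U) → ((Y ∧ X) ∧ (Y ∧ ¬(((W ∧ Y) ∧ X) ∨ Y)))) → Z) → ¬(Y → W)) → U) = T → T = T
Z → W = T → F = F
(Y → (¬((((Y ∧ U) → ((Y ∧ X) ∧ (Y ∧ ¬(((W ∧ Y) ∧ X) ∨ Y)))) → Z) → ¬(Y → W)) → U)) → (Z → W) = T → F = F

F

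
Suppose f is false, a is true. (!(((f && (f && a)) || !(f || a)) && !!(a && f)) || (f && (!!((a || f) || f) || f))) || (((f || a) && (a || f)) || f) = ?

1

f && a = 0 && 1 = 0
f && (f && a) = 0 && 0 = 0
f || a = 0 || 1 = 1
!(f || a) = !1 = 0
(f && (f && a)) || !(f || a) = 0 || 0 = 0
a && f = 1 && 0 = 0
!(a && f) = !0 = 1
!!(a && f) = !1 = 0
((f && (f && a)) || !(f || a)) && !!(a && f) = 0 && 0 = 0
!(((f && (f && a)) || !(f || a)) && !!(a && f)) = !0 = 1
a || f = 1 || 0 = 1
(a || f) || f = 1 || 0 = 1
!((a || f) || f) = !1 = 0
!!((a || f) || f) = !0 = 1
!!((a || f) || f) || f = 1 || 0 = 1
f && (!!((a || f) || f) || f) = 0 && 1 = 0
!(((f && (f && a)) || !(f || a)) && !!(a && f)) || (f && (!!((a || f) || f) || f)) = 1 || 0 = 1
f || a = 0 || 1 = 1
a || f = 1 || 0 = 1
(f || a) && (a || f) = 1 && 1 = 1
((f || a) && (a || f)) || f = 1 || 0 = 1
(!(((f && (f && a)) || !(f || a)) && !!(a && f)) || (f && (!!((a || f) || f) || f))) || (((f || a) && (a || f)) || f) = 1 || 1 = 1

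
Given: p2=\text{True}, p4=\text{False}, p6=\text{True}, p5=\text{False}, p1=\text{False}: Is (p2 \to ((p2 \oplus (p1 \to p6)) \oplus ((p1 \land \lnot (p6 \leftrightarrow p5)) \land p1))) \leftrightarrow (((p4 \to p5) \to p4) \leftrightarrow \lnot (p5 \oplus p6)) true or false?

\text{False}

p1 \to p6 = \text{False} \to \text{True} = \text{True}
p2 \oplus (p1 \to p6) = \text{True} \oplus \text{True} = \text{False}
p6 \leftrightarrow p5 = \text{True} \leftrightarrow \text{False} = \text{False}
\lnot (p6 \leftrightarrow p5) = \lnot \text{False} = \text{True}
p1 \land \lnot (p6 \leftrightarrow p5) = \text{False} \land \text{True} = \text{False}
(p1 \land \lnot (p6 \leftrightarrow p5)) \land p1 = \text{False} \land \text{False} = \text{False}
(p2 \oplus (p1 \to p6)) \oplus ((p1 \land \lnot (p6 \leftrightarrow p5)) \land p1) = \text{False} \oplus \text{False} = \text{False}
p2 \to ((p2 \oplus (p1 \to p6)) \oplus ((p1 \land \lnot (p6 \leftrightarrow p5)) \land p1)) = \text{True} \to \text{False} = \text{False}
p4 \to p5 = \text{False} \to \text{False} = \text{True}
(p4 \to p5) \to p4 = \text{True} \to \text{False} = \text{False}
p5 \oplus p6 = \text{False} \oplus \text{True} = \text{True}
\lnot (p5 \oplus p6) = \lnot \text{True} = \text{False}
((p4 \to p5) \to p4) \leftrightarrow \lnot (p5 \oplus p6) = \text{False} \leftrightarrow \text{False} = \text{True}
(p2 \to ((p2 \oplus (p1 \to p6)) \oplus ((p1 \land \lnot (p6 \leftrightarrow p5)) \land p1))) \leftrightarrow (((p4 \to p5) \to p4) \leftrightarrow \lnot (p5 \oplus p6)) = \text{False} \leftrightarrow \text{True} = \text{False}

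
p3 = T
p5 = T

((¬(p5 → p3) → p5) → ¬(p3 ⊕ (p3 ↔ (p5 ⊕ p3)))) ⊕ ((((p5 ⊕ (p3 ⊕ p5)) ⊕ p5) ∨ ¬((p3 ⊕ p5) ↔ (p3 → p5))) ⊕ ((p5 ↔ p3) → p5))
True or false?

F

p5 → p3 = T → T = T
¬(p5 → p3) = ¬T = F
¬(p5 → p3) → p5 = F → T = T
p5 ⊕ p3 = T ⊕ T = F
p3 ↔ (p5 ⊕ p3) = T ↔ F = F
p3 ⊕ (p3 ↔ (p5 ⊕ p3)) = T ⊕ F = T
¬(p3 ⊕ (p3 ↔ (p5 ⊕ p3))) = ¬T = F
(¬(p5 → p3) → p5) → ¬(p3 ⊕ (p3 ↔ (p5 ⊕ p3))) = T → F = F
p3 ⊕ p5 = T ⊕ T = F
p5 ⊕ (p3 ⊕ p5) = T ⊕ F = T
(p5 ⊕ (p3 ⊕ p5)) ⊕ p5 = T ⊕ T = F
p3 ⊕ p5 = T ⊕ T = F
p3 → p5 = T → T = T
(p3 ⊕ p5) ↔ (p3 → p5) = F ↔ T = F
¬((p3 ⊕ p5) ↔ (p3 → p5)) = ¬F = T
((p5 ⊕ (p3 ⊕ p5)) ⊕ p5) ∨ ¬((p3 ⊕ p5) ↔ (p3 → p5)) = F ∨ T = T
p5 ↔ p3 = T ↔ T = T
(p5 ↔ p3) → p5 = T → T = T
(((p5 ⊕ (p3 ⊕ p5)) ⊕ p5) ∨ ¬((p3 ⊕ p5) ↔ (p3 → p5))) ⊕ ((p5 ↔ p3) → p5) = T ⊕ T = F
((¬(p5 → p3) → p5) → ¬(p3 ⊕ (p3 ↔ (p5 ⊕ p3)))) ⊕ ((((p5 ⊕ (p3 ⊕ p5)) ⊕ p5) ∨ ¬((p3 ⊕ p5) ↔ (p3 → p5))) ⊕ ((p5 ↔ p3) → p5)) = F ⊕ F = F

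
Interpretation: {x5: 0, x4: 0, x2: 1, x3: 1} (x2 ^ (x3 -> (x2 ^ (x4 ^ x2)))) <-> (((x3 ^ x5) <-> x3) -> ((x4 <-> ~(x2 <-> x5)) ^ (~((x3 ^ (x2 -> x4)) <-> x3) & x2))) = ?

0

x4 ^ x2 = 0 ^ 1 = 1
x2 ^ (x4 ^ x2) = 1 ^ 1 = 0
x3 -> (x2 ^ (x4 ^ x2)) = 1 -> 0 = 0
x2 ^ (x3 -> (x2 ^ (x4 ^ x2))) = 1 ^ 0 = 1
x3 ^ x5 = 1 ^ 0 = 1
(x3 ^ x5) <-> x3 = 1 <-> 1 = 1
x2 <-> x5 = 1 <-> 0 = 0
~(x2 <-> x5) = ~0 = 1
x4 <-> ~(x2 <-> x5) = 0 <-> 1 = 0
x2 -> x4 = 1 -> 0 = 0
x3 ^ (x2 -> x4) = 1 ^ 0 = 1
(x3 ^ (x2 -> x4)) <-> x3 = 1 <-> 1 = 1
~((x3 ^ (x2 -> x4)) <-> x3) = ~1 = 0
~((x3 ^ (x2 -> x4)) <-> x3) & x2 = 0 & 1 = 0
(x4 <-> ~(x2 <-> x5)) ^ (~((x3 ^ (x2 -> x4)) <-> x3) & x2) = 0 ^ 0 = 0
((x3 ^ x5) <-> x3) -> ((x4 <-> ~(x2 <-> x5)) ^ (~((x3 ^ (x2 -> x4)) <-> x3) & x2)) = 1 -> 0 = 0
(x2 ^ (x3 -> (x2 ^ (x4 ^ x2)))) <-> (((x3 ^ x5) <-> x3) -> ((x4 <-> ~(x2 <-> x5)) ^ (~((x3 ^ (x2 -> x4)) <-> x3) & x2))) = 1 <-> 0 = 0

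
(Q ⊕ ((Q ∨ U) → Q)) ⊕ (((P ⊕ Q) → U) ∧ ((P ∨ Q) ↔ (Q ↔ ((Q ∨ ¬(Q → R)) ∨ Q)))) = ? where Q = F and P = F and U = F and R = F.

Substituting Q=F, P=F, U=F, R=F:
Q ∨ U = F ∨ F = F
(Q ∨ U) → Q = F → F = T
Q ⊕ ((Q ∨ U) → Q) = F ⊕ T = T
P ⊕ Q = F ⊕ F = F
(P ⊕ Q) → U = F → F = T
P ∨ Q = F ∨ F = F
Q → R = F → F = T
¬(Q → R) = ¬T = F
Q ∨ ¬(Q → R) = F ∨ F = F
(Q ∨ ¬(Q → R)) ∨ Q = F ∨ F = F
Q ↔ ((Q ∨ ¬(Q → R)) ∨ Q) = F ↔ F = T
(P ∨ Q) ↔ (Q ↔ ((Q ∨ ¬(Q → R)) ∨ Q)) = F ↔ T = F
((P ⊕ Q) → U) ∧ ((P ∨ Q) ↔ (Q ↔ ((Q ∨ ¬(Q → R)) ∨ Q))) = T ∧ F = F
(Q ⊕ ((Q ∨ U) → Q)) ⊕ (((P ⊕ Q) → U) ∧ ((P ∨ Q) ↔ (Q ↔ ((Q ∨ ¬(Q → R)) ∨ Q)))) = T ⊕ F = T

T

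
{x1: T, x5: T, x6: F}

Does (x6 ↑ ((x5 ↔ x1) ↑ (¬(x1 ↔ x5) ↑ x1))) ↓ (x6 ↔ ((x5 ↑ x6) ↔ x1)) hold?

x5 ↔ x1 = T ↔ T = T
x1 ↔ x5 = T ↔ T = T
¬(x1 ↔ x5) = ¬T = F
¬(x1 ↔ x5) ↑ x1 = F ↑ T = T
(x5 ↔ x1) ↑ (¬(x1 ↔ x5) ↑ x1) = T ↑ T = F
x6 ↑ ((x5 ↔ x1) ↑ (¬(x1 ↔ x5) ↑ x1)) = F ↑ F = T
x5 ↑ x6 = T ↑ F = T
(x5 ↑ x6) ↔ x1 = T ↔ T = T
x6 ↔ ((x5 ↑ x6) ↔ x1) = F ↔ T = F
(x6 ↑ ((x5 ↔ x1) ↑ (¬(x1 ↔ x5) ↑ x1))) ↓ (x6 ↔ ((x5 ↑ x6) ↔ x1)) = T ↓ F = F

F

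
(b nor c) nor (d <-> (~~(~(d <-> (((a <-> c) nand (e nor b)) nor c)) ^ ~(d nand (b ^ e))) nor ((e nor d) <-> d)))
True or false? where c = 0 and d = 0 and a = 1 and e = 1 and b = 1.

0

b nor c = 1 nor 0 = 0
a <-> c = 1 <-> 0 = 0
e nor b = 1 nor 1 = 0
(a <-> c) nand (e nor b) = 0 nand 0 = 1
((a <-> c) nand (e nor b)) nor c = 1 nor 0 = 0
d <-> (((a <-> c) nand (e nor b)) nor c) = 0 <-> 0 = 1
~(d <-> (((a <-> c) nand (e nor b)) nor c)) = ~1 = 0
b ^ e = 1 ^ 1 = 0
d nand (b ^ e) = 0 nand 0 = 1
~(d nand (b ^ e)) = ~1 = 0
~(d <-> (((a <-> c) nand (e nor b)) nor c)) ^ ~(d nand (b ^ e)) = 0 ^ 0 = 0
~(~(d <-> (((a <-> c) nand (e nor b)) nor c)) ^ ~(d nand (b ^ e))) = ~0 = 1
~~(~(d <-> (((a <-> c) nand (e nor b)) nor c)) ^ ~(d nand (b ^ e))) = ~1 = 0
e nor d = 1 nor 0 = 0
(e nor d) <-> d = 0 <-> 0 = 1
~~(~(d <-> (((a <-> c) nand (e nor b)) nor c)) ^ ~(d nand (b ^ e))) nor ((e nor d) <-> d) = 0 nor 1 = 0
d <-> (~~(~(d <-> (((a <-> c) nand (e nor b)) nor c)) ^ ~(d nand (b ^ e))) nor ((e nor d) <-> d)) = 0 <-> 0 = 1
(b nor c) nor (d <-> (~~(~(d <-> (((a <-> c) nand (e nor b)) nor c)) ^ ~(d nand (b ^ e))) nor ((e nor d) <-> d))) = 0 nor 1 = 0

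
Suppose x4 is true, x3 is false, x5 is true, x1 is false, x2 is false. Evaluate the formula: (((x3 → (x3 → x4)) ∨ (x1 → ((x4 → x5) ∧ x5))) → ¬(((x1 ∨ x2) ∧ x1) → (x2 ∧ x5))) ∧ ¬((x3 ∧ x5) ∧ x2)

x3 → x4 = False → True = True
x3 → (x3 → x4) = False → True = True
x4 → x5 = True → True = True
(x4 → x5) ∧ x5 = True ∧ True = True
x1 → ((x4 → x5) ∧ x5) = False → True = True
(x3 → (x3 → x4)) ∨ (x1 → ((x4 → x5) ∧ x5)) = True ∨ True = True
x1 ∨ x2 = False ∨ False = False
(x1 ∨ x2) ∧ x1 = False ∧ False = False
x2 ∧ x5 = False ∧ True = False
((x1 ∨ x2) ∧ x1) → (x2 ∧ x5) = False → False = True
¬(((x1 ∨ x2) ∧ x1) → (x2 ∧ x5)) = ¬True = False
((x3 → (x3 → x4)) ∨ (x1 → ((x4 → x5) ∧ x5))) → ¬(((x1 ∨ x2) ∧ x1) → (x2 ∧ x5)) = True → False = False
x3 ∧ x5 = False ∧ True = False
(x3 ∧ x5) ∧ x2 = False ∧ False = False
¬((x3 ∧ x5) ∧ x2) = ¬False = True
(((x3 → (x3 → x4)) ∨ (x1 → ((x4 → x5) ∧ x5))) → ¬(((x1 ∨ x2) ∧ x1) → (x2 ∧ x5))) ∧ ¬((x3 ∧ x5) ∧ x2) = False ∧ True = False

False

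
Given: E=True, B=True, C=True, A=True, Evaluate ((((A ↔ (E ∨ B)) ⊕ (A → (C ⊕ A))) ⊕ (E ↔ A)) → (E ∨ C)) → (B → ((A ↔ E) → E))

True

E ∨ B = True ∨ True = True
A ↔ (E ∨ B) = True ↔ True = True
C ⊕ A = True ⊕ True = False
A → (C ⊕ A) = True → False = False
(A ↔ (E ∨ B)) ⊕ (A → (C ⊕ A)) = True ⊕ False = True
E ↔ A = True ↔ True = True
((A ↔ (E ∨ B)) ⊕ (A → (C ⊕ A))) ⊕ (E ↔ A) = True ⊕ True = False
E ∨ C = True ∨ True = True
(((A ↔ (E ∨ B)) ⊕ (A → (C ⊕ A))) ⊕ (E ↔ A)) → (E ∨ C) = False → True = True
A ↔ E = True ↔ True = True
(A ↔ E) → E = True → True = True
B → ((A ↔ E) → E) = True → True = True
((((A ↔ (E ∨ B)) ⊕ (A → (C ⊕ A))) ⊕ (E ↔ A)) → (E ∨ C)) → (B → ((A ↔ E) → E)) = True → True = True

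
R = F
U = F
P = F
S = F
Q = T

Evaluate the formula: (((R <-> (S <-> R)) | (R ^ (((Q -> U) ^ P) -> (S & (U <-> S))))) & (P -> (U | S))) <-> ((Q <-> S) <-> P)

T

S <-> R = F <-> F = T
R <-> (S <-> R) = F <-> T = F
Q -> U = T -> F = F
(Q -> U) ^ P = F ^ F = F
U <-> S = F <-> F = T
S & (U <-> S) = F & T = F
((Q -> U) ^ P) -> (S & (U <-> S)) = F -> F = T
R ^ (((Q -> U) ^ P) -> (S & (U <-> S))) = F ^ T = T
(R <-> (S <-> R)) | (R ^ (((Q -> U) ^ P) -> (S & (U <-> S)))) = F | T = T
U | S = F | F = F
P -> (U | S) = F -> F = T
((R <-> (S <-> R)) | (R ^ (((Q -> U) ^ P) -> (S & (U <-> S))))) & (P -> (U | S)) = T & T = T
Q <-> S = T <-> F = F
(Q <-> S) <-> P = F <-> F = T
(((R <-> (S <-> R)) | (R ^ (((Q -> U) ^ P) -> (S & (U <-> S))))) & (P -> (U | S))) <-> ((Q <-> S) <-> P) = T <-> T = T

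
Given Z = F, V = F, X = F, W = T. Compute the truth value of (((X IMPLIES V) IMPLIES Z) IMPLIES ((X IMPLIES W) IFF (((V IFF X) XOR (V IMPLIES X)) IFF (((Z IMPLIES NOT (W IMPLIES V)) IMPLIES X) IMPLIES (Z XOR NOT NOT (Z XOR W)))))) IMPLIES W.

T

X IMPLIES V = F IMPLIES F = T
(X IMPLIES V) IMPLIES Z = T IMPLIES F = F
X IMPLIES W = F IMPLIES T = T
V IFF X = F IFF F = T
V IMPLIES X = F IMPLIES F = T
(V IFF X) XOR (V IMPLIES X) = T XOR T = F
W IMPLIES V = T IMPLIES F = F
NOT (W IMPLIES V) = NOT F = T
Z IMPLIES NOT (W IMPLIES V) = F IMPLIES T = T
(Z IMPLIES NOT (W IMPLIES V)) IMPLIES X = T IMPLIES F = F
Z XOR W = F XOR T = T
NOT (Z XOR W) = NOT T = F
NOT NOT (Z XOR W) = NOT F = T
Z XOR NOT NOT (Z XOR W) = F XOR T = T
((Z IMPLIES NOT (W IMPLIES V)) IMPLIES X) IMPLIES (Z XOR NOT NOT (Z XOR W)) = F IMPLIES T = T
((V IFF X) XOR (V IMPLIES X)) IFF (((Z IMPLIES NOT (W IMPLIES V)) IMPLIES X) IMPLIES (Z XOR NOT NOT (Z XOR W))) = F IFF T = F
(X IMPLIES W) IFF (((V IFF X) XOR (V IMPLIES X)) IFF (((Z IMPLIES NOT (W IMPLIES V)) IMPLIES X) IMPLIES (Z XOR NOT NOT (Z XOR W)))) = T IFF F = F
((X IMPLIES V) IMPLIES Z) IMPLIES ((X IMPLIES W) IFF (((V IFF X) XOR (V IMPLIES X)) IFF (((Z IMPLIES NOT (W IMPLIES V)) IMPLIES X) IMPLIES (Z XOR NOT NOT (Z XOR W))))) = F IMPLIES F = T
(((X IMPLIES V) IMPLIES Z) IMPLIES ((X IMPLIES W) IFF (((V IFF X) XOR (V IMPLIES X)) IFF (((Z IMPLIES NOT (W IMPLIES V)) IMPLIES X) IMPLIES (Z XOR NOT NOT (Z XOR W)))))) IMPLIES W = T IMPLIES T = T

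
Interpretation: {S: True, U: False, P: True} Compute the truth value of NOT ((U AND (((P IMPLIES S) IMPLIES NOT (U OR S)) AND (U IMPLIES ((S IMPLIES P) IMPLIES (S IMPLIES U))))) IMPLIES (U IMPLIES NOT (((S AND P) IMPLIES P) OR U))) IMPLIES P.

True

P IMPLIES S = True IMPLIES True = True
U OR S = False OR True = True
NOT (U OR S) = NOT True = False
(P IMPLIES S) IMPLIES NOT (U OR S) = True IMPLIES False = False
S IMPLIES P = True IMPLIES True = True
S IMPLIES U = True IMPLIES False = False
(S IMPLIES P) IMPLIES (S IMPLIES U) = True IMPLIES False = False
U IMPLIES ((S IMPLIES P) IMPLIES (S IMPLIES U)) = False IMPLIES False = True
((P IMPLIES S) IMPLIES NOT (U OR S)) AND (U IMPLIES ((S IMPLIES P) IMPLIES (S IMPLIES U))) = False AND True = False
U AND (((P IMPLIES S) IMPLIES NOT (U OR S)) AND (U IMPLIES ((S IMPLIES P) IMPLIES (S IMPLIES U)))) = False AND False = False
S AND P = True AND True = True
(S AND P) IMPLIES P = True IMPLIES True = True
((S AND P) IMPLIES P) OR U = True OR False = True
NOT (((S AND P) IMPLIES P) OR U) = NOT True = False
U IMPLIES NOT (((S AND P) IMPLIES P) OR U) = False IMPLIES False = True
(U AND (((P IMPLIES S) IMPLIES NOT (U OR S)) AND (U IMPLIES ((S IMPLIES P) IMPLIES (S IMPLIES U))))) IMPLIES (U IMPLIES NOT (((S AND P) IMPLIES P) OR U)) = False IMPLIES True = True
NOT ((U AND (((P IMPLIES S) IMPLIES NOT (U OR S)) AND (U IMPLIES ((S IMPLIES P) IMPLIES (S IMPLIES U))))) IMPLIES (U IMPLIES NOT (((S AND P) IMPLIES P) OR U))) = NOT True = False
NOT ((U AND (((P IMPLIES S) IMPLIES NOT (U OR S)) AND (U IMPLIES ((S IMPLIES P) IMPLIES (S IMPLIES U))))) IMPLIES (U IMPLIES NOT (((S AND P) IMPLIES P) OR U))) IMPLIES P = False IMPLIES True = True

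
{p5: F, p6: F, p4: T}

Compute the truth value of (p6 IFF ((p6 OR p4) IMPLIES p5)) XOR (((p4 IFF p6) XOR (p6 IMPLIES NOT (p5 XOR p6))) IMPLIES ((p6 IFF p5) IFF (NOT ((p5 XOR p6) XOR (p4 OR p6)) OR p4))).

p6 OR p4 = F OR T = T
(p6 OR p4) IMPLIES p5 = T IMPLIES F = F
p6 IFF ((p6 OR p4) IMPLIES p5) = F IFF F = T
p4 IFF p6 = T IFF F = F
p5 XOR p6 = F XOR F = F
NOT (p5 XOR p6) = NOT F = T
p6 IMPLIES NOT (p5 XOR p6) = F IMPLIES T = T
(p4 IFF p6) XOR (p6 IMPLIES NOT (p5 XOR p6)) = F XOR T = T
p6 IFF p5 = F IFF F = T
p5 XOR p6 = F XOR F = F
p4 OR p6 = T OR F = T
(p5 XOR p6) XOR (p4 OR p6) = F XOR T = T
NOT ((p5 XOR p6) XOR (p4 OR p6)) = NOT T = F
NOT ((p5 XOR p6) XOR (p4 OR p6)) OR p4 = F OR T = T
(p6 IFF p5) IFF (NOT ((p5 XOR p6) XOR (p4 OR p6)) OR p4) = T IFF T = T
((p4 IFF p6) XOR (p6 IMPLIES NOT (p5 XOR p6))) IMPLIES ((p6 IFF p5) IFF (NOT ((p5 XOR p6) XOR (p4 OR p6)) OR p4)) = T IMPLIES T = T
(p6 IFF ((p6 OR p4) IMPLIES p5)) XOR (((p4 IFF p6) XOR (p6 IMPLIES NOT (p5 XOR p6))) IMPLIES ((p6 IFF p5) IFF (NOT ((p5 XOR p6) XOR (p4 OR p6)) OR p4))) = T XOR T = F

F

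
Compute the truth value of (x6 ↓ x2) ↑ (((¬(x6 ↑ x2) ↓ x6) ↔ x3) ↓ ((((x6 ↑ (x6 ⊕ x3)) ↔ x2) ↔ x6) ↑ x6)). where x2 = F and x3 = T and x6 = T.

T

x6 ↓ x2 = T ↓ F = F
x6 ↑ x2 = T ↑ F = T
¬(x6 ↑ x2) = ¬T = F
¬(x6 ↑ x2) ↓ x6 = F ↓ T = F
(¬(x6 ↑ x2) ↓ x6) ↔ x3 = F ↔ T = F
x6 ⊕ x3 = T ⊕ T = F
x6 ↑ (x6 ⊕ x3) = T ↑ F = T
(x6 ↑ (x6 ⊕ x3)) ↔ x2 = T ↔ F = F
((x6 ↑ (x6 ⊕ x3)) ↔ x2) ↔ x6 = F ↔ T = F
(((x6 ↑ (x6 ⊕ x3)) ↔ x2) ↔ x6) ↑ x6 = F ↑ T = T
((¬(x6 ↑ x2) ↓ x6) ↔ x3) ↓ ((((x6 ↑ (x6 ⊕ x3)) ↔ x2) ↔ x6) ↑ x6) = F ↓ T = F
(x6 ↓ x2) ↑ (((¬(x6 ↑ x2) ↓ x6) ↔ x3) ↓ ((((x6 ↑ (x6 ⊕ x3)) ↔ x2) ↔ x6) ↑ x6)) = F ↑ F = T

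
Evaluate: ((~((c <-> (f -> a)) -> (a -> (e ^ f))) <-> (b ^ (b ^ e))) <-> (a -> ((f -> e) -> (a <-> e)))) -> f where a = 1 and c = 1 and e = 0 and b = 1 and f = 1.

Substituting a=1, c=1, e=0, b=1, f=1:
f -> a = 1 -> 1 = 1
c <-> (f -> a) = 1 <-> 1 = 1
e ^ f = 0 ^ 1 = 1
a -> (e ^ f) = 1 -> 1 = 1
(c <-> (f -> a)) -> (a -> (e ^ f)) = 1 -> 1 = 1
~((c <-> (f -> a)) -> (a -> (e ^ f))) = ~1 = 0
b ^ e = 1 ^ 0 = 1
b ^ (b ^ e) = 1 ^ 1 = 0
~((c <-> (f -> a)) -> (a -> (e ^ f))) <-> (b ^ (b ^ e)) = 0 <-> 0 = 1
f -> e = 1 -> 0 = 0
a <-> e = 1 <-> 0 = 0
(f -> e) -> (a <-> e) = 0 -> 0 = 1
a -> ((f -> e) -> (a <-> e)) = 1 -> 1 = 1
(~((c <-> (f -> a)) -> (a -> (e ^ f))) <-> (b ^ (b ^ e))) <-> (a -> ((f -> e) -> (a <-> e))) = 1 <-> 1 = 1
((~((c <-> (f -> a)) -> (a -> (e ^ f))) <-> (b ^ (b ^ e))) <-> (a -> ((f -> e) -> (a <-> e)))) -> f = 1 -> 1 = 1

1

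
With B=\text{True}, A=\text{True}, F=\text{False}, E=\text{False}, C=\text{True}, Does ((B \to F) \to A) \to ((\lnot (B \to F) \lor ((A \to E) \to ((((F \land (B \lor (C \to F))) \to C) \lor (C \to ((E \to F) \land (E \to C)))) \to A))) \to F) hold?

B \to F = \text{True} \to \text{False} = \text{False}
(B \to F) \to A = \text{False} \to \text{True} = \text{True}
B \to F = \text{True} \to \text{False} = \text{False}
\lnot (B \to F) = \lnot \text{False} = \text{True}
A \to E = \text{True} \to \text{False} = \text{False}
C \to F = \text{True} \to \text{False} = \text{False}
B \lor (C \to F) = \text{True} \lor \text{False} = \text{True}
F \land (B \lor (C \to F)) = \text{False} \land \text{True} = \text{False}
(F \land (B \lor (C \to F))) \to C = \text{False} \to \text{True} = \text{True}
E \to F = \text{False} \to \text{False} = \text{True}
E \to C = \text{False} \to \text{True} = \text{True}
(E \to F) \land (E \to C) = \text{True} \land \text{True} = \text{True}
C \to ((E \to F) \land (E \to C)) = \text{True} \to \text{True} = \text{True}
((F \land (B \lor (C \to F))) \to C) \lor (C \to ((E \to F) \land (E \to C))) = \text{True} \lor \text{True} = \text{True}
(((F \land (B \lor (C \to F))) \to C) \lor (C \to ((E \to F) \land (E \to C)))) \to A = \text{True} \to \text{True} = \text{True}
(A \to E) \to ((((F \land (B \lor (C \to F))) \to C) \lor (C \to ((E \to F) \land (E \to C)))) \to A) = \text{False} \to \text{True} = \text{True}
\lnot (B \to F) \lor ((A \to E) \to ((((F \land (B \lor (C \to F))) \to C) \lor (C \to ((E \to F) \land (E \to C)))) \to A)) = \text{True} \lor \text{True} = \text{True}
(\lnot (B \to F) \lor ((A \to E) \to ((((F \land (B \lor (C \to F))) \to C) \lor (C \to ((E \to F) \land (E \to C)))) \to A))) \to F = \text{True} \to \text{False} = \text{False}
((B \to F) \to A) \to ((\lnot (B \to F) \lor ((A \to E) \to ((((F \land (B \lor (C \to F))) \to C) \lor (C \to ((E \to F) \land (E \to C)))) \to A))) \to F) = \text{True} \to \text{False} = \text{False}

\text{False}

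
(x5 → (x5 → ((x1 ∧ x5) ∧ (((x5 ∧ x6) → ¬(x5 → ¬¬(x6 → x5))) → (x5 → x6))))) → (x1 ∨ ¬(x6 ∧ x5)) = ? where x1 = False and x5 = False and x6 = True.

Substituting x1=False, x5=False, x6=True:
x1 ∧ x5 = False ∧ False = False
x5 ∧ x6 = False ∧ True = False
x6 → x5 = True → False = False
¬(x6 → x5) = ¬False = True
¬¬(x6 → x5) = ¬True = False
x5 → ¬¬(x6 → x5) = False → False = True
¬(x5 → ¬¬(x6 → x5)) = ¬True = False
(x5 ∧ x6) → ¬(x5 → ¬¬(x6 → x5)) = False → False = True
x5 → x6 = False → True = True
((x5 ∧ x6) → ¬(x5 → ¬¬(x6 → x5))) → (x5 → x6) = True → True = True
(x1 ∧ x5) ∧ (((x5 ∧ x6) → ¬(x5 → ¬¬(x6 → x5))) → (x5 → x6)) = False ∧ True = False
x5 → ((x1 ∧ x5) ∧ (((x5 ∧ x6) → ¬(x5 → ¬¬(x6 → x5))) → (x5 → x6))) = False → False = True
x5 → (x5 → ((x1 ∧ x5) ∧ (((x5 ∧ x6) → ¬(x5 → ¬¬(x6 → x5))) → (x5 → x6)))) = False → True = True
x6 ∧ x5 = True ∧ False = False
¬(x6 ∧ x5) = ¬False = True
x1 ∨ ¬(x6 ∧ x5) = False ∨ True = True
(x5 → (x5 → ((x1 ∧ x5) ∧ (((x5 ∧ x6) → ¬(x5 → ¬¬(x6 → x5))) → (x5 → x6))))) → (x1 ∨ ¬(x6 ∧ x5)) = True → True = True

True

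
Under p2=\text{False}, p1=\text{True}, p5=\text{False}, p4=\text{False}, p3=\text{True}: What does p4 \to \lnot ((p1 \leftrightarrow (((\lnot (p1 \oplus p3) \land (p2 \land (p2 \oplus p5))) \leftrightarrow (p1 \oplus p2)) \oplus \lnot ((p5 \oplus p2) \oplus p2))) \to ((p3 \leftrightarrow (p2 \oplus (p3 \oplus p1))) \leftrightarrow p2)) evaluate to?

\text{True}

p1 \oplus p3 = \text{True} \oplus \text{True} = \text{False}
\lnot (p1 \oplus p3) = \lnot \text{False} = \text{True}
p2 \oplus p5 = \text{False} \oplus \text{False} = \text{False}
p2 \land (p2 \oplus p5) = \text{False} \land \text{False} = \text{False}
\lnot (p1 \oplus p3) \land (p2 \land (p2 \oplus p5)) = \text{True} \land \text{False} = \text{False}
p1 \oplus p2 = \text{True} \oplus \text{False} = \text{True}
(\lnot (p1 \oplus p3) \land (p2 \land (p2 \oplus p5))) \leftrightarrow (p1 \oplus p2) = \text{False} \leftrightarrow \text{True} = \text{False}
p5 \oplus p2 = \text{False} \oplus \text{False} = \text{False}
(p5 \oplus p2) \oplus p2 = \text{False} \oplus \text{False} = \text{False}
\lnot ((p5 \oplus p2) \oplus p2) = \lnot \text{False} = \text{True}
((\lnot (p1 \oplus p3) \land (p2 \land (p2 \oplus p5))) \leftrightarrow (p1 \oplus p2)) \oplus \lnot ((p5 \oplus p2) \oplus p2) = \text{False} \oplus \text{True} = \text{True}
p1 \leftrightarrow (((\lnot (p1 \oplus p3) \land (p2 \land (p2 \oplus p5))) \leftrightarrow (p1 \oplus p2)) \oplus \lnot ((p5 \oplus p2) \oplus p2)) = \text{True} \leftrightarrow \text{True} = \text{True}
p3 \oplus p1 = \text{True} \oplus \text{True} = \text{False}
p2 \oplus (p3 \oplus p1) = \text{False} \oplus \text{False} = \text{False}
p3 \leftrightarrow (p2 \oplus (p3 \oplus p1)) = \text{True} \leftrightarrow \text{False} = \text{False}
(p3 \leftrightarrow (p2 \oplus (p3 \oplus p1))) \leftrightarrow p2 = \text{False} \leftrightarrow \text{False} = \text{True}
(p1 \leftrightarrow (((\lnot (p1 \oplus p3) \land (p2 \land (p2 \oplus p5))) \leftrightarrow (p1 \oplus p2)) \oplus \lnot ((p5 \oplus p2) \oplus p2))) \to ((p3 \leftrightarrow (p2 \oplus (p3 \oplus p1))) \leftrightarrow p2) = \text{True} \to \text{True} = \text{True}
\lnot ((p1 \leftrightarrow (((\lnot (p1 \oplus p3) \land (p2 \land (p2 \oplus p5))) \leftrightarrow (p1 \oplus p2)) \oplus \lnot ((p5 \oplus p2) \oplus p2))) \to ((p3 \leftrightarrow (p2 \oplus (p3 \oplus p1))) \leftrightarrow p2)) = \lnot \text{True} = \text{False}
p4 \to \lnot ((p1 \leftrightarrow (((\lnot (p1 \oplus p3) \land (p2 \land (p2 \oplus p5))) \leftrightarrow (p1 \oplus p2)) \oplus \lnot ((p5 \oplus p2) \oplus p2))) \to ((p3 \leftrightarrow (p2 \oplus (p3 \oplus p1))) \leftrightarrow p2)) = \text{False} \to \text{False} = \text{True}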